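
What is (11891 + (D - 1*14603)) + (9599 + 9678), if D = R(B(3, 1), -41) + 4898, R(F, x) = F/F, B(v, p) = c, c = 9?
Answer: 21464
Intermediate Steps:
B(v, p) = 9
R(F, x) = 1
D = 4899 (D = 1 + 4898 = 4899)
(11891 + (D - 1*14603)) + (9599 + 9678) = (11891 + (4899 - 1*14603)) + (9599 + 9678) = (11891 + (4899 - 14603)) + 19277 = (11891 - 9704) + 19277 = 2187 + 19277 = 21464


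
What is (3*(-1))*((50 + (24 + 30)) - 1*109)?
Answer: 15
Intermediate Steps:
(3*(-1))*((50 + (24 + 30)) - 1*109) = -3*((50 + 54) - 109) = -3*(104 - 109) = -3*(-5) = 15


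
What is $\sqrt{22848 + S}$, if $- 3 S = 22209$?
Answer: $\sqrt{15445} \approx 124.28$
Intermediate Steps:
$S = -7403$ ($S = \left(- \frac{1}{3}\right) 22209 = -7403$)
$\sqrt{22848 + S} = \sqrt{22848 - 7403} = \sqrt{15445}$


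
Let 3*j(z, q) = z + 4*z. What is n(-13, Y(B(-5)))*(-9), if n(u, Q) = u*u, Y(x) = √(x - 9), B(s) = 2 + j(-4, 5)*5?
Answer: -1521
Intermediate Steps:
j(z, q) = 5*z/3 (j(z, q) = (z + 4*z)/3 = (5*z)/3 = 5*z/3)
B(s) = -94/3 (B(s) = 2 + ((5/3)*(-4))*5 = 2 - 20/3*5 = 2 - 100/3 = -94/3)
Y(x) = √(-9 + x)
n(u, Q) = u²
n(-13, Y(B(-5)))*(-9) = (-13)²*(-9) = 169*(-9) = -1521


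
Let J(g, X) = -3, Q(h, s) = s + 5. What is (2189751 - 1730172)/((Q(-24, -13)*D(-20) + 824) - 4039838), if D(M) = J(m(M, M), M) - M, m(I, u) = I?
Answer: -459579/4039150 ≈ -0.11378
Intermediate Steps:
Q(h, s) = 5 + s
D(M) = -3 - M
(2189751 - 1730172)/((Q(-24, -13)*D(-20) + 824) - 4039838) = (2189751 - 1730172)/(((5 - 13)*(-3 - 1*(-20)) + 824) - 4039838) = 459579/((-8*(-3 + 20) + 824) - 4039838) = 459579/((-8*17 + 824) - 4039838) = 459579/((-136 + 824) - 4039838) = 459579/(688 - 4039838) = 459579/(-4039150) = 459579*(-1/4039150) = -459579/4039150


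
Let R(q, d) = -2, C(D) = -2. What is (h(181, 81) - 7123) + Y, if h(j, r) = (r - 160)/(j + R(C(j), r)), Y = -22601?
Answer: -5320675/179 ≈ -29724.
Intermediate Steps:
h(j, r) = (-160 + r)/(-2 + j) (h(j, r) = (r - 160)/(j - 2) = (-160 + r)/(-2 + j))
(h(181, 81) - 7123) + Y = ((-160 + 81)/(-2 + 181) - 7123) - 22601 = (-79/179 - 7123) - 22601 = -1275096/179 - 22601 = -5320675/179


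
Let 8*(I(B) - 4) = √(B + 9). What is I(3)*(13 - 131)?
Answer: -472 - 59*√3/2 ≈ -523.10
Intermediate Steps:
I(B) = 4 + √(9 + B)/8 (I(B) = 4 + √(B + 9)/8 = 4 + √(9 + B)/8)
I(3)*(13 - 131) = (4 + √(9 + 3)/8)*(13 - 131) = (4 + √12/8)*(-118) = (4 + (2*√3)/8)*(-118) = (4 + √3/4)*(-118) = -472 - 59*√3/2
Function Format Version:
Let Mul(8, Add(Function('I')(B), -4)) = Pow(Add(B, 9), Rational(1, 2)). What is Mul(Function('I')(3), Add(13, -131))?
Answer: Add(-472, Mul(Rational(-59, 2), Pow(3, Rational(1, 2)))) ≈ -523.10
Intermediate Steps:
Function('I')(B) = Add(4, Mul(Rational(1, 8), Pow(Add(9, B), Rational(1, 2)))) (Function('I')(B) = Add(4, Mul(Rational(1, 8), Pow(Add(B, 9), Rational(1, 2)))) = Add(4, Mul(Rational(1, 8), Pow(Add(9, B), Rational(1, 2)))))
Mul(Function('I')(3), Add(13, -131)) = Mul(Add(4, Mul(Rational(1, 8), Pow(Add(9, 3), Rational(1, 2)))), Add(13, -131)) = Mul(Add(4, Mul(Rational(1, 8), Pow(12, Rational(1, 2)))), -118) = Mul(Add(4, Mul(Rational(1, 8), Mul(2, Pow(3, Rational(1, 2))))), -118) = Mul(Add(4, Mul(Rational(1, 4), Pow(3, Rational(1, 2)))), -118) = Add(-472, Mul(Rational(-59, 2), Pow(3, Rational(1, 2))))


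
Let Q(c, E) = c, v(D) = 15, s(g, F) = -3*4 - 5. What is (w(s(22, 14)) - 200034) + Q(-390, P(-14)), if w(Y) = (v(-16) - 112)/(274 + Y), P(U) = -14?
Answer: -51509065/257 ≈ -2.0042e+5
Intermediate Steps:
s(g, F) = -17 (s(g, F) = -12 - 5 = -17)
w(Y) = -97/(274 + Y) (w(Y) = (15 - 112)/(274 + Y) = -97/(274 + Y))
(w(s(22, 14)) - 200034) + Q(-390, P(-14)) = (-97/(274 - 17) - 200034) - 390 = (-97/257 - 200034) - 390 = -51408835/257 - 390 = -51509065/257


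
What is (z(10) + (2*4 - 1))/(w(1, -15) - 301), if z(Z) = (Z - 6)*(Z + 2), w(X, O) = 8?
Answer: -55/293 ≈ -0.18771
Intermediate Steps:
z(Z) = (-6 + Z)*(2 + Z)
(z(10) + (2*4 - 1))/(w(1, -15) - 301) = ((-12 + 10**2 - 4*10) + (2*4 - 1))/(8 - 301) = ((-12 + 100 - 40) + (8 - 1))/(-293) = (48 + 7)*(-1/293) = 55*(-1/293) = -55/293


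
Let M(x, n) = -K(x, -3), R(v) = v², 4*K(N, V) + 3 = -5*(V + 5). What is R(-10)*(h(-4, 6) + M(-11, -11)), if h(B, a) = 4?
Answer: 725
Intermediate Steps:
K(N, V) = -7 - 5*V/4 (K(N, V) = -¾ + (-5*(V + 5))/4 = -¾ + (-5*(5 + V))/4 = -¾ + (-25 - 5*V)/4 = -¾ + (-25/4 - 5*V/4) = -7 - 5*V/4)
M(x, n) = 13/4 (M(x, n) = -(-7 - 5/4*(-3)) = -(-7 + 15/4) = -1*(-13/4) = 13/4)
R(-10)*(h(-4, 6) + M(-11, -11)) = (-10)²*(4 + 13/4) = 100*(29/4) = 725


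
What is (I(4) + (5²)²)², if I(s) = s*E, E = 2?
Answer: 400689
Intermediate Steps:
I(s) = 2*s (I(s) = s*2 = 2*s)
(I(4) + (5²)²)² = (2*4 + (5²)²)² = (8 + 25²)² = (8 + 625)² = 633² = 400689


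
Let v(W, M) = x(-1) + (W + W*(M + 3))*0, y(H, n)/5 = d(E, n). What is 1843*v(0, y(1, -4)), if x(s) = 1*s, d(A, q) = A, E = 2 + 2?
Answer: -1843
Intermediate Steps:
E = 4
x(s) = s
y(H, n) = 20 (y(H, n) = 5*4 = 20)
v(W, M) = -1 (v(W, M) = -1 + (W + W*(M + 3))*0 = -1 + (W + W*(3 + M))*0 = -1 + 0 = -1)
1843*v(0, y(1, -4)) = 1843*(-1) = -1843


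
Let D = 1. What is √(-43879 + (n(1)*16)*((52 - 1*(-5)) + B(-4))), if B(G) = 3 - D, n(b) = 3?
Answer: I*√41047 ≈ 202.6*I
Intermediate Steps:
B(G) = 2 (B(G) = 3 - 1*1 = 3 - 1 = 2)
√(-43879 + (n(1)*16)*((52 - 1*(-5)) + B(-4))) = √(-43879 + (3*16)*((52 - 1*(-5)) + 2)) = √(-43879 + 48*((52 + 5) + 2)) = √(-43879 + 48*(57 + 2)) = √(-43879 + 48*59) = √(-43879 + 2832) = √(-41047) = I*√41047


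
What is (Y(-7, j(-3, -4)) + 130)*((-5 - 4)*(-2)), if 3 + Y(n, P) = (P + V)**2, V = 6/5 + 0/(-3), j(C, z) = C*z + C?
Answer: 103968/25 ≈ 4158.7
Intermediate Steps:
j(C, z) = C + C*z
V = 6/5 (V = 6*(1/5) + 0*(-1/3) = 6/5 + 0 = 6/5 ≈ 1.2000)
Y(n, P) = -3 + (6/5 + P)**2 (Y(n, P) = -3 + (P + 6/5)**2 = -3 + (6/5 + P)**2)
(Y(-7, j(-3, -4)) + 130)*((-5 - 4)*(-2)) = ((-3 + (6 + 5*(-3*(1 - 4)))**2/25) + 130)*((-5 - 4)*(-2)) = ((-3 + (6 + 5*(-3*(-3)))**2/25) + 130)*(-9*(-2)) = ((-3 + (6 + 5*9)**2/25) + 130)*18 = ((-3 + (6 + 45)**2/25) + 130)*18 = ((-3 + (1/25)*51**2) + 130)*18 = ((-3 + (1/25)*2601) + 130)*18 = ((-3 + 2601/25) + 130)*18 = (2526/25 + 130)*18 = (5776/25)*18 = 103968/25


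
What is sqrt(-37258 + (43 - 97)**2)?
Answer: I*sqrt(34342) ≈ 185.32*I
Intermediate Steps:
sqrt(-37258 + (43 - 97)**2) = sqrt(-37258 + (-54)**2) = sqrt(-37258 + 2916) = sqrt(-34342) = I*sqrt(34342)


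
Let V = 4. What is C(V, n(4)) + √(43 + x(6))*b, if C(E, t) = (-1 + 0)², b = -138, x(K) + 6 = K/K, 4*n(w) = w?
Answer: 1 - 138*√38 ≈ -849.69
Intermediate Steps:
n(w) = w/4
x(K) = -5 (x(K) = -6 + K/K = -6 + 1 = -5)
C(E, t) = 1 (C(E, t) = (-1)² = 1)
C(V, n(4)) + √(43 + x(6))*b = 1 + √(43 - 5)*(-138) = 1 + √38*(-138) = 1 - 138*√38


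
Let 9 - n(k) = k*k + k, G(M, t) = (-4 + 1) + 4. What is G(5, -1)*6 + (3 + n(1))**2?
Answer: 106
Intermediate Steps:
G(M, t) = 1 (G(M, t) = -3 + 4 = 1)
n(k) = 9 - k - k**2 (n(k) = 9 - (k*k + k) = 9 - (k**2 + k) = 9 - (k + k**2) = 9 + (-k - k**2) = 9 - k - k**2)
G(5, -1)*6 + (3 + n(1))**2 = 1*6 + (3 + (9 - 1*1 - 1*1**2))**2 = 6 + (3 + (9 - 1 - 1*1))**2 = 6 + (3 + (9 - 1 - 1))**2 = 6 + (3 + 7)**2 = 6 + 10**2 = 6 + 100 = 106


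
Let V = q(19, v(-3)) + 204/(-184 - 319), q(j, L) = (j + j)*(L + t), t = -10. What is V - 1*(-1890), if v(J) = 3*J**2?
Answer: 1275404/503 ≈ 2535.6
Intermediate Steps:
q(j, L) = 2*j*(-10 + L) (q(j, L) = (j + j)*(L - 10) = (2*j)*(-10 + L) = 2*j*(-10 + L))
V = 324734/503 (V = 2*19*(-10 + 3*(-3)**2) + 204/(-184 - 319) = 2*19*(-10 + 3*9) + 204/(-503) = 2*19*(-10 + 27) - 1/503*204 = 2*19*17 - 204/503 = 646 - 204/503 = 324734/503 ≈ 645.59)
V - 1*(-1890) = 324734/503 - 1*(-1890) = 324734/503 + 1890 = 1275404/503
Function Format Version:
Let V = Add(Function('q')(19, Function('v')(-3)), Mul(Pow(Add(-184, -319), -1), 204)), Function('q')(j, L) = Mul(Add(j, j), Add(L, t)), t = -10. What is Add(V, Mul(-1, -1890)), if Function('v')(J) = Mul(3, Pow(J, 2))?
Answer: Rational(1275404, 503) ≈ 2535.6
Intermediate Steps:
Function('q')(j, L) = Mul(2, j, Add(-10, L)) (Function('q')(j, L) = Mul(Add(j, j), Add(L, -10)) = Mul(Mul(2, j), Add(-10, L)) = Mul(2, j, Add(-10, L)))
V = Rational(324734, 503) (V = Add(Mul(2, 19, Add(-10, Mul(3, Pow(-3, 2)))), Mul(Pow(Add(-184, -319), -1), 204)) = Add(Mul(2, 19, Add(-10, Mul(3, 9))), Mul(Pow(-503, -1), 204)) = Add(Mul(2, 19, Add(-10, 27)), Mul(Rational(-1, 503), 204)) = Add(Mul(2, 19, 17), Rational(-204, 503)) = Add(646, Rational(-204, 503)) = Rational(324734, 503) ≈ 645.59)
Add(V, Mul(-1, -1890)) = Add(Rational(324734, 503), Mul(-1, -1890)) = Add(Rational(324734, 503), 1890) = Rational(1275404, 503)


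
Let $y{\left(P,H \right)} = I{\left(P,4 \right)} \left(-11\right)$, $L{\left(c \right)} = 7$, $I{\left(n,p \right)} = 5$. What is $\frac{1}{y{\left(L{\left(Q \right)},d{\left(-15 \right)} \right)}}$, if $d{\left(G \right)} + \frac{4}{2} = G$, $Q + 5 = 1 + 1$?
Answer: $- \frac{1}{55} \approx -0.018182$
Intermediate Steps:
$Q = -3$ ($Q = -5 + \left(1 + 1\right) = -5 + 2 = -3$)
$d{\left(G \right)} = -2 + G$
$y{\left(P,H \right)} = -55$ ($y{\left(P,H \right)} = 5 \left(-11\right) = -55$)
$\frac{1}{y{\left(L{\left(Q \right)},d{\left(-15 \right)} \right)}} = \frac{1}{-55} = - \frac{1}{55}$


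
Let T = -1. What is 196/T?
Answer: -196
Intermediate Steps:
196/T = 196/(-1) = -1*196 = -196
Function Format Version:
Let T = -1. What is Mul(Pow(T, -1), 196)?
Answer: -196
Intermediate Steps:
Mul(Pow(T, -1), 196) = Mul(Pow(-1, -1), 196) = Mul(-1, 196) = -196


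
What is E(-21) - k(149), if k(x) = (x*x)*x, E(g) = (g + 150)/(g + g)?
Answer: -46311329/14 ≈ -3.3080e+6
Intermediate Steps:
E(g) = (150 + g)/(2*g) (E(g) = (150 + g)/((2*g)) = (150 + g)*(1/(2*g)) = (150 + g)/(2*g))
k(x) = x³ (k(x) = x²*x = x³)
E(-21) - k(149) = (½)*(150 - 21)/(-21) - 1*149³ = (½)*(-1/21)*129 - 1*3307949 = -43/14 - 3307949 = -46311329/14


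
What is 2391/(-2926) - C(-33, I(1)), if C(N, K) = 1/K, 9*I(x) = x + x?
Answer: -7779/1463 ≈ -5.3172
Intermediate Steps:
I(x) = 2*x/9 (I(x) = (x + x)/9 = (2*x)/9 = 2*x/9)
2391/(-2926) - C(-33, I(1)) = 2391/(-2926) - 1/((2/9)*1) = 2391*(-1/2926) - 1/2/9 = -2391/2926 - 1*9/2 = -2391/2926 - 9/2 = -7779/1463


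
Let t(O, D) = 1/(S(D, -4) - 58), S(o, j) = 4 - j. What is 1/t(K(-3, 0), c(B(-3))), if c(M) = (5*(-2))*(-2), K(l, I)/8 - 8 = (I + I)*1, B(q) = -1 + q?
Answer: -50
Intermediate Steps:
K(l, I) = 64 + 16*I (K(l, I) = 64 + 8*((I + I)*1) = 64 + 8*((2*I)*1) = 64 + 8*(2*I) = 64 + 16*I)
c(M) = 20 (c(M) = -10*(-2) = 20)
t(O, D) = -1/50 (t(O, D) = 1/((4 - 1*(-4)) - 58) = 1/((4 + 4) - 58) = 1/(8 - 58) = 1/(-50) = -1/50)
1/t(K(-3, 0), c(B(-3))) = 1/(-1/50) = -50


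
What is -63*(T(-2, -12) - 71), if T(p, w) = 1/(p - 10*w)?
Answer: 527751/118 ≈ 4472.5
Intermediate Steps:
-63*(T(-2, -12) - 71) = -63*(1/(-2 - 10*(-12)) - 71) = -63*(1/(-2 + 120) - 71) = -63*(1/118 - 71) = -63*(-8377/118) = 527751/118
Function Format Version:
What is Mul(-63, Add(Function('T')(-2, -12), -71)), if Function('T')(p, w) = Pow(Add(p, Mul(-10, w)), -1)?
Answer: Rational(527751, 118) ≈ 4472.5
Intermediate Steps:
Mul(-63, Add(Function('T')(-2, -12), -71)) = Mul(-63, Add(Pow(Add(-2, Mul(-10, -12)), -1), -71)) = Mul(-63, Add(Pow(Add(-2, 120), -1), -71)) = Mul(-63, Add(Pow(118, -1), -71)) = Mul(-63, Add(Rational(1, 118), -71)) = Mul(-63, Rational(-8377, 118)) = Rational(527751, 118)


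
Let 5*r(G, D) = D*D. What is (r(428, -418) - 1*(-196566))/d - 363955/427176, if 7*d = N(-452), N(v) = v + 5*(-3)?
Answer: -3462204847453/997455960 ≈ -3471.0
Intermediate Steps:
N(v) = -15 + v (N(v) = v - 15 = -15 + v)
r(G, D) = D**2/5 (r(G, D) = (D*D)/5 = D**2/5)
d = -467/7 (d = (-15 - 452)/7 = (1/7)*(-467) = -467/7 ≈ -66.714)
(r(428, -418) - 1*(-196566))/d - 363955/427176 = ((1/5)*(-418)**2 - 1*(-196566))/(-467/7) - 363955/427176 = ((1/5)*174724 + 196566)*(-7/467) - 363955*1/427176 = (174724/5 + 196566)*(-7/467) - 363955/427176 = (1157554/5)*(-7/467) - 363955/427176 = -8102878/2335 - 363955/427176 = -3462204847453/997455960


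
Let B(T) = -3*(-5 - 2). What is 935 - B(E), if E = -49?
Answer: 914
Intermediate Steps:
B(T) = 21 (B(T) = -3*(-7) = 21)
935 - B(E) = 935 - 1*21 = 935 - 21 = 914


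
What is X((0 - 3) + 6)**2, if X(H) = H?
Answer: 9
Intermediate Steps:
X((0 - 3) + 6)**2 = ((0 - 3) + 6)**2 = (-3 + 6)**2 = 3**2 = 9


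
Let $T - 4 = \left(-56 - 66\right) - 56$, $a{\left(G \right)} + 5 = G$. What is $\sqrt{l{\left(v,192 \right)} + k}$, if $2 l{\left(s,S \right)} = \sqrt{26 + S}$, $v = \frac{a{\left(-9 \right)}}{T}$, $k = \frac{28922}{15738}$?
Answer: $\frac{\sqrt{455174436 + 123842322 \sqrt{218}}}{15738} \approx 3.0365$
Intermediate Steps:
$a{\left(G \right)} = -5 + G$
$T = -174$ ($T = 4 - 178 = -174$)
$k = \frac{14461}{7869}$ ($k = 28922 \cdot \frac{1}{15738} = \frac{14461}{7869} \approx 1.8377$)
$v = \frac{7}{87}$ ($v = \frac{-5 - 9}{-174} = \left(-14\right) \left(- \frac{1}{174}\right) = \frac{7}{87} \approx 0.08046$)
$l{\left(s,S \right)} = \frac{\sqrt{26 + S}}{2}$
$\sqrt{l{\left(v,192 \right)} + k} = \sqrt{\frac{\sqrt{26 + 192}}{2} + \frac{14461}{7869}} = \sqrt{\frac{\sqrt{218}}{2} + \frac{14461}{7869}} = \sqrt{\frac{14461}{7869} + \frac{\sqrt{218}}{2}}$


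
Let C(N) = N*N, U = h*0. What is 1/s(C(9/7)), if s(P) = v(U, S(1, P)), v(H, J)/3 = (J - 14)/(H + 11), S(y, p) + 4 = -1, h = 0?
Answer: -11/57 ≈ -0.19298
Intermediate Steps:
U = 0 (U = 0*0 = 0)
S(y, p) = -5 (S(y, p) = -4 - 1 = -5)
C(N) = N²
v(H, J) = 3*(-14 + J)/(11 + H) (v(H, J) = 3*((J - 14)/(H + 11)) = 3*((-14 + J)/(11 + H)) = 3*(-14 + J)/(11 + H))
s(P) = -57/11 (s(P) = 3*(-14 - 5)/(11 + 0) = 3*(-19)/11 = 3*(1/11)*(-19) = -57/11)
1/s(C(9/7)) = 1/(-57/11) = -11/57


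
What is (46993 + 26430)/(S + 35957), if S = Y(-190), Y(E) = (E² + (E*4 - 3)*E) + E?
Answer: 73423/216837 ≈ 0.33861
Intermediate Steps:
Y(E) = E + E² + E*(-3 + 4*E) (Y(E) = (E² + (4*E - 3)*E) + E = (E² + (-3 + 4*E)*E) + E = (E² + E*(-3 + 4*E)) + E = E + E² + E*(-3 + 4*E))
S = 180880 (S = -190*(-2 + 5*(-190)) = -190*(-2 - 950) = -190*(-952) = 180880)
(46993 + 26430)/(S + 35957) = (46993 + 26430)/(180880 + 35957) = 73423/216837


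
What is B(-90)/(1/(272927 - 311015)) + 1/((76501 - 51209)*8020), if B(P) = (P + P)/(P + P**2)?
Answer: 15451680003929/18052923760 ≈ 855.91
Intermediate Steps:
B(P) = 2*P/(P + P**2) (B(P) = (2*P)/(P + P**2) = 2*P/(P + P**2))
B(-90)/(1/(272927 - 311015)) + 1/((76501 - 51209)*8020) = (2/(1 - 90))/(1/(272927 - 311015)) + 1/((76501 - 51209)*8020) = (2/(-89))/(1/(-38088)) + (1/8020)/25292 = (2*(-1/89))/(-1/38088) + (1/25292)*(1/8020) = -2/89*(-38088) + 1/202841840 = 76176/89 + 1/202841840 = 15451680003929/18052923760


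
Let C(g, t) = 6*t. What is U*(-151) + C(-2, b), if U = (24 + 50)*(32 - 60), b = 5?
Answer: 312902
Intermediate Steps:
U = -2072 (U = 74*(-28) = -2072)
U*(-151) + C(-2, b) = -2072*(-151) + 6*5 = 312872 + 30 = 312902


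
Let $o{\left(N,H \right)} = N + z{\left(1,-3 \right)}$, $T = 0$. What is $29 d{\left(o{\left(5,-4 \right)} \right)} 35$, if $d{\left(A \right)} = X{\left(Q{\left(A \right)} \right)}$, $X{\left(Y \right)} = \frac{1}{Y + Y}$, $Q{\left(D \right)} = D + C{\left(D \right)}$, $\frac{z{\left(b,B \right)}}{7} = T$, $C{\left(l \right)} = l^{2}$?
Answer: $\frac{203}{12} \approx 16.917$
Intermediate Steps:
$z{\left(b,B \right)} = 0$ ($z{\left(b,B \right)} = 7 \cdot 0 = 0$)
$Q{\left(D \right)} = D + D^{2}$
$X{\left(Y \right)} = \frac{1}{2 Y}$
$o{\left(N,H \right)} = N$ ($o{\left(N,H \right)} = N + 0 = N$)
$d{\left(A \right)} = \frac{1}{2 A \left(1 + A\right)}$
$29 d{\left(o{\left(5,-4 \right)} \right)} 35 = 29 \frac{1}{2 \cdot 5 \left(1 + 5\right)} 35 = 29 \cdot \frac{1}{2} \cdot \frac{1}{5} \cdot \frac{1}{6} \cdot 35 = 29 \cdot \frac{1}{60} \cdot 35 = \frac{29}{60} \cdot 35 = \frac{203}{12}$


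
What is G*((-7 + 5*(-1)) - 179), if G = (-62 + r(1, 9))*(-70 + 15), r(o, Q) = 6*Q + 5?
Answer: -31515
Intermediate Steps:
r(o, Q) = 5 + 6*Q
G = 165 (G = (-62 + (5 + 6*9))*(-70 + 15) = (-62 + (5 + 54))*(-55) = (-62 + 59)*(-55) = -3*(-55) = 165)
G*((-7 + 5*(-1)) - 179) = 165*((-7 + 5*(-1)) - 179) = 165*((-7 - 5) - 179) = 165*(-12 - 179) = 165*(-191) = -31515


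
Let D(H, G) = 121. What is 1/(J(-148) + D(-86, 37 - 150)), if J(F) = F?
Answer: -1/27 ≈ -0.037037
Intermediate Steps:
1/(J(-148) + D(-86, 37 - 150)) = 1/(-148 + 121) = 1/(-27) = -1/27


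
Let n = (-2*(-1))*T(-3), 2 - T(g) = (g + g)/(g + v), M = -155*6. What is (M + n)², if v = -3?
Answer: 861184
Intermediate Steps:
M = -930 (M = -31*30 = -930)
T(g) = 2 - 2*g/(-3 + g) (T(g) = 2 - (g + g)/(g - 3) = 2 - 2*g/(-3 + g))
n = 2 (n = (-2*(-1))*(-6/(-3 - 3)) = 2*(-6/(-6)) = 2*(-6*(-⅙)) = 2*1 = 2)
(M + n)² = (-930 + 2)² = (-928)² = 861184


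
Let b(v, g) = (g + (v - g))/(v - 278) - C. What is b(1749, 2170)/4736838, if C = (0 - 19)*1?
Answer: 14849/3483944349 ≈ 4.2621e-6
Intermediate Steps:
C = -19 (C = -19*1 = -19)
b(v, g) = 19 + v/(-278 + v) (b(v, g) = (g + (v - g))/(v - 278) - 1*(-19) = v/(-278 + v) + 19 = 19 + v/(-278 + v))
b(1749, 2170)/4736838 = (2*(-2641 + 10*1749)/(-278 + 1749))/4736838 = (2*(-2641 + 17490)/1471)*(1/4736838) = (2*(1/1471)*14849)*(1/4736838) = (29698/1471)*(1/4736838) = 14849/3483944349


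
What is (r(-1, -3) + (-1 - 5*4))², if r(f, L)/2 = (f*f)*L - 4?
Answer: 1225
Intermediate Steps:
r(f, L) = -8 + 2*L*f² (r(f, L) = 2*((f*f)*L - 4) = 2*(f²*L - 4) = 2*(L*f² - 4) = 2*(-4 + L*f²) = -8 + 2*L*f²)
(r(-1, -3) + (-1 - 5*4))² = ((-8 + 2*(-3)*(-1)²) + (-1 - 5*4))² = ((-8 + 2*(-3)*1) + (-1 - 20))² = ((-8 - 6) - 21)² = (-14 - 21)² = (-35)² = 1225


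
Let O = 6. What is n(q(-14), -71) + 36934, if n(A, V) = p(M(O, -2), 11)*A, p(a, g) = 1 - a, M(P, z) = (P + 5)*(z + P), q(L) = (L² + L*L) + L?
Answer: 20680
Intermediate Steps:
q(L) = L + 2*L² (q(L) = (L² + L²) + L = 2*L² + L = L + 2*L²)
M(P, z) = (5 + P)*(P + z)
n(A, V) = -43*A (n(A, V) = (1 - (6² + 5*6 + 5*(-2) + 6*(-2)))*A = (1 - (36 + 30 - 10 - 12))*A = (1 - 1*44)*A = (1 - 44)*A = -43*A)
n(q(-14), -71) + 36934 = -(-602)*(1 + 2*(-14)) + 36934 = -(-602)*(1 - 28) + 36934 = -(-602)*(-27) + 36934 = -43*378 + 36934 = -16254 + 36934 = 20680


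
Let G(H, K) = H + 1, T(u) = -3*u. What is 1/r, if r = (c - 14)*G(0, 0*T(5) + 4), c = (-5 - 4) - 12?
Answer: -1/35 ≈ -0.028571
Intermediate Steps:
G(H, K) = 1 + H
c = -21 (c = -9 - 12 = -21)
r = -35 (r = (-21 - 14)*(1 + 0) = -35*1 = -35)
1/r = 1/(-35) = -1/35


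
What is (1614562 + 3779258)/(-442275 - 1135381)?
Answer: -1348455/394414 ≈ -3.4189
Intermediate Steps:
(1614562 + 3779258)/(-442275 - 1135381) = 5393820/(-1577656) = 5393820*(-1/1577656) = -1348455/394414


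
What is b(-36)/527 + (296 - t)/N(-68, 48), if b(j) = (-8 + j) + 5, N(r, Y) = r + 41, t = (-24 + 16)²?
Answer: -123317/14229 ≈ -8.6666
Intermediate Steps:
t = 64 (t = (-8)² = 64)
N(r, Y) = 41 + r
b(j) = -3 + j
b(-36)/527 + (296 - t)/N(-68, 48) = (-3 - 36)/527 + (296 - 1*64)/(41 - 68) = -39*1/527 + (296 - 64)/(-27) = -39/527 + 232*(-1/27) = -39/527 - 232/27 = -123317/14229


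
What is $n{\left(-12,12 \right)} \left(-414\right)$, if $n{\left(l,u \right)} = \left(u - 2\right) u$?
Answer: $-49680$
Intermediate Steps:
$n{\left(l,u \right)} = u \left(-2 + u\right)$ ($n{\left(l,u \right)} = \left(-2 + u\right) u = u \left(-2 + u\right)$)
$n{\left(-12,12 \right)} \left(-414\right) = 12 \left(-2 + 12\right) \left(-414\right) = 12 \cdot 10 \left(-414\right) = 120 \left(-414\right) = -49680$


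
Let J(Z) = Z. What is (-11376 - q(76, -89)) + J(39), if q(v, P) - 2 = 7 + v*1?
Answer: -11422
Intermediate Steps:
q(v, P) = 9 + v (q(v, P) = 2 + (7 + v*1) = 2 + (7 + v) = 9 + v)
(-11376 - q(76, -89)) + J(39) = (-11376 - (9 + 76)) + 39 = (-11376 - 1*85) + 39 = (-11376 - 85) + 39 = -11461 + 39 = -11422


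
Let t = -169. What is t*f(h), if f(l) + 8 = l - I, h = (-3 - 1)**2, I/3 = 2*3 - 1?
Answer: 1183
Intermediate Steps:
I = 15 (I = 3*(2*3 - 1) = 3*(6 - 1) = 3*5 = 15)
h = 16 (h = (-4)**2 = 16)
f(l) = -23 + l (f(l) = -8 + (l - 1*15) = -8 + (l - 15) = -8 + (-15 + l) = -23 + l)
t*f(h) = -169*(-23 + 16) = -169*(-7) = 1183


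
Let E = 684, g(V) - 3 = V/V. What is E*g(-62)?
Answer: 2736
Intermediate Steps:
g(V) = 4 (g(V) = 3 + V/V = 3 + 1 = 4)
E*g(-62) = 684*4 = 2736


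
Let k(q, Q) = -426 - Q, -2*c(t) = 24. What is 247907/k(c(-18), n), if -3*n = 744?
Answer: -247907/178 ≈ -1392.7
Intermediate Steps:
n = -248 (n = -⅓*744 = -248)
c(t) = -12 (c(t) = -½*24 = -12)
247907/k(c(-18), n) = 247907/(-426 - 1*(-248)) = 247907/(-426 + 248) = 247907/(-178) = 247907*(-1/178) = -247907/178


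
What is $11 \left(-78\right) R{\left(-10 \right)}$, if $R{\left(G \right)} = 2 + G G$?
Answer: $-87516$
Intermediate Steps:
$R{\left(G \right)} = 2 + G^{2}$
$11 \left(-78\right) R{\left(-10 \right)} = 11 \left(-78\right) \left(2 + \left(-10\right)^{2}\right) = - 858 \left(2 + 100\right) = \left(-858\right) 102 = -87516$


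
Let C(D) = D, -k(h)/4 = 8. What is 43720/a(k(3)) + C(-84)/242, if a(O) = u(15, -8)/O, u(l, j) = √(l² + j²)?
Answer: -169284554/2057 ≈ -82297.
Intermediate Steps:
u(l, j) = √(j² + l²)
k(h) = -32 (k(h) = -4*8 = -32)
a(O) = 17/O (a(O) = √((-8)² + 15²)/O = √(64 + 225)/O = √289/O = 17/O)
43720/a(k(3)) + C(-84)/242 = 43720/((17/(-32))) - 84/242 = 43720/((17*(-1/32))) - 84*1/242 = 43720/(-17/32) - 42/121 = 43720*(-32/17) - 42/121 = -1399040/17 - 42/121 = -169284554/2057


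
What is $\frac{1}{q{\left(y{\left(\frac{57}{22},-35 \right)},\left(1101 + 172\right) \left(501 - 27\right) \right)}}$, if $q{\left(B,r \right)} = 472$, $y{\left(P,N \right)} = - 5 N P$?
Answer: $\frac{1}{472} \approx 0.0021186$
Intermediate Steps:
$y{\left(P,N \right)} = - 5 N P$
$\frac{1}{q{\left(y{\left(\frac{57}{22},-35 \right)},\left(1101 + 172\right) \left(501 - 27\right) \right)}} = \frac{1}{472}$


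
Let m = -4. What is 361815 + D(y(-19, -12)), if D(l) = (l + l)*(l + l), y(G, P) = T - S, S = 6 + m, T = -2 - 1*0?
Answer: 361879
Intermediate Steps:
T = -2 (T = -2 + 0 = -2)
S = 2 (S = 6 - 4 = 2)
y(G, P) = -4 (y(G, P) = -2 - 1*2 = -2 - 2 = -4)
D(l) = 4*l**2 (D(l) = (2*l)*(2*l) = 4*l**2)
361815 + D(y(-19, -12)) = 361815 + 4*(-4)**2 = 361815 + 4*16 = 361815 + 64 = 361879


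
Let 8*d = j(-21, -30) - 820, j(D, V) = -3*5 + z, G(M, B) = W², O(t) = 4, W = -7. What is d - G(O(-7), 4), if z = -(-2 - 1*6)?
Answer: -1219/8 ≈ -152.38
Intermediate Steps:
z = 8 (z = -(-2 - 6) = -1*(-8) = 8)
G(M, B) = 49 (G(M, B) = (-7)² = 49)
j(D, V) = -7 (j(D, V) = -3*5 + 8 = -15 + 8 = -7)
d = -827/8 (d = (-7 - 820)/8 = (⅛)*(-827) = -827/8 ≈ -103.38)
d - G(O(-7), 4) = -827/8 - 1*49 = -827/8 - 49 = -1219/8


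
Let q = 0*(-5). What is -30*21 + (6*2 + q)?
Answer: -618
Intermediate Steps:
q = 0
-30*21 + (6*2 + q) = -30*21 + (6*2 + 0) = -630 + (12 + 0) = -630 + 12 = -618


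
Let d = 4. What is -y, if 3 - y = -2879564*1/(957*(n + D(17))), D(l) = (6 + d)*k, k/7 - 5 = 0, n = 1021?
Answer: -6815705/1312047 ≈ -5.1947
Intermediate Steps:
k = 35 (k = 35 + 7*0 = 35 + 0 = 35)
D(l) = 350 (D(l) = (6 + 4)*35 = 10*35 = 350)
y = 6815705/1312047 (y = 3 - (-2879564)/(957*(1021 + 350)) = 3 - (-2879564)/(957*1371) = 3 - (-2879564)/1312047 = 3 - 1*(-2879564/1312047) = 3 + 2879564/1312047 = 6815705/1312047 ≈ 5.1947)
-y = -1*6815705/1312047 = -6815705/1312047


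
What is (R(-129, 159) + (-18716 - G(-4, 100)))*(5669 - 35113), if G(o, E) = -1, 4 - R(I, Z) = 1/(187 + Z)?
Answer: 95310331054/173 ≈ 5.5093e+8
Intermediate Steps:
R(I, Z) = 4 - 1/(187 + Z)
(R(-129, 159) + (-18716 - G(-4, 100)))*(5669 - 35113) = ((747 + 4*159)/(187 + 159) + (-18716 - 1*(-1)))*(5669 - 35113) = ((747 + 636)/346 + (-18716 + 1))*(-29444) = ((1/346)*1383 - 18715)*(-29444) = (1383/346 - 18715)*(-29444) = -6474007/346*(-29444) = 95310331054/173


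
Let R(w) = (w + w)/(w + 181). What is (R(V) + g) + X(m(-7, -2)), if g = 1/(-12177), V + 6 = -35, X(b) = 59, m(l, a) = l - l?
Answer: 49791683/852390 ≈ 58.414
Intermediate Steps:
m(l, a) = 0
V = -41 (V = -6 - 35 = -41)
g = -1/12177 ≈ -8.2122e-5
R(w) = 2*w/(181 + w) (R(w) = (2*w)/(181 + w) = 2*w/(181 + w))
(R(V) + g) + X(m(-7, -2)) = (2*(-41)/(181 - 41) - 1/12177) + 59 = (2*(-41)/140 - 1/12177) + 59 = (2*(-41)*(1/140) - 1/12177) + 59 = (-41/70 - 1/12177) + 59 = -499327/852390 + 59 = 49791683/852390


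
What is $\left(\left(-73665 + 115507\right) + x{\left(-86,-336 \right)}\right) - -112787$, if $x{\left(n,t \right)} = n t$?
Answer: $183525$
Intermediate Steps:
$\left(\left(-73665 + 115507\right) + x{\left(-86,-336 \right)}\right) - -112787 = \left(\left(-73665 + 115507\right) - -28896\right) - -112787 = \left(41842 + 28896\right) + 112787 = 70738 + 112787 = 183525$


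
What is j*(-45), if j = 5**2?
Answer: -1125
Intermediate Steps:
j = 25
j*(-45) = 25*(-45) = -1125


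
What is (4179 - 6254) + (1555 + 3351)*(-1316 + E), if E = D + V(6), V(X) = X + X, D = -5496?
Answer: -33362875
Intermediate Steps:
V(X) = 2*X
E = -5484 (E = -5496 + 2*6 = -5496 + 12 = -5484)
(4179 - 6254) + (1555 + 3351)*(-1316 + E) = (4179 - 6254) + (1555 + 3351)*(-1316 - 5484) = -2075 + 4906*(-6800) = -2075 - 33360800 = -33362875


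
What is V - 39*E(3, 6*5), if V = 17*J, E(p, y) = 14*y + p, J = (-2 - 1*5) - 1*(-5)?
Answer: -16531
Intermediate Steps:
J = -2 (J = (-2 - 5) + 5 = -7 + 5 = -2)
E(p, y) = p + 14*y
V = -34 (V = 17*(-2) = -34)
V - 39*E(3, 6*5) = -34 - 39*(3 + 14*(6*5)) = -34 - 39*(3 + 14*30) = -34 - 39*(3 + 420) = -34 - 39*423 = -34 - 16497 = -16531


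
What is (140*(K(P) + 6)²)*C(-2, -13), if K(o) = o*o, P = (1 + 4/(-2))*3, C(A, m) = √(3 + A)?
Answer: 31500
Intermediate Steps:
P = -3 (P = (1 + 4*(-½))*3 = (1 - 2)*3 = -1*3 = -3)
K(o) = o²
(140*(K(P) + 6)²)*C(-2, -13) = (140*((-3)² + 6)²)*√(3 - 2) = (140*(9 + 6)²)*√1 = (140*15²)*1 = (140*225)*1 = 31500*1 = 31500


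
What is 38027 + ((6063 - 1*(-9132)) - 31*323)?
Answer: 43209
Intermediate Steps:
38027 + ((6063 - 1*(-9132)) - 31*323) = 38027 + ((6063 + 9132) - 1*10013) = 38027 + (15195 - 10013) = 38027 + 5182 = 43209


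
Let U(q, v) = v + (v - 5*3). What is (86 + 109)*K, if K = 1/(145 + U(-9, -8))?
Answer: 65/38 ≈ 1.7105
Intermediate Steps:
U(q, v) = -15 + 2*v (U(q, v) = v + (v - 15) = v + (-15 + v) = -15 + 2*v)
K = 1/114 (K = 1/(145 + (-15 + 2*(-8))) = 1/(145 + (-15 - 16)) = 1/(145 - 31) = 1/114 ≈ 0.0087719)
(86 + 109)*K = (86 + 109)*(1/114) = 195*(1/114) = 65/38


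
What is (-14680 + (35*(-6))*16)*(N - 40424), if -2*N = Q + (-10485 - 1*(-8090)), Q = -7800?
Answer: 637290060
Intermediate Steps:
N = 10195/2 (N = -(-7800 + (-10485 - 1*(-8090)))/2 = -(-7800 + (-10485 + 8090))/2 = -(-7800 - 2395)/2 = -1/2*(-10195) = 10195/2 ≈ 5097.5)
(-14680 + (35*(-6))*16)*(N - 40424) = (-14680 + (35*(-6))*16)*(10195/2 - 40424) = (-14680 - 210*16)*(-70653/2) = (-14680 - 3360)*(-70653/2) = -18040*(-70653/2) = 637290060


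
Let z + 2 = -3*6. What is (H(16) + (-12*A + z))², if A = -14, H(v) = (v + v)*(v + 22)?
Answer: 1860496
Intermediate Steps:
z = -20 (z = -2 - 3*6 = -2 - 18 = -20)
H(v) = 2*v*(22 + v) (H(v) = (2*v)*(22 + v) = 2*v*(22 + v))
(H(16) + (-12*A + z))² = (2*16*(22 + 16) + (-12*(-14) - 20))² = (2*16*38 + (168 - 20))² = (1216 + 148)² = 1364² = 1860496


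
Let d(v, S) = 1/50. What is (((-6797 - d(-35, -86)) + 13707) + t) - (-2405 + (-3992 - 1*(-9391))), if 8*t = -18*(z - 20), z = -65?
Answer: 410723/100 ≈ 4107.2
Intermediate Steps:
t = 765/4 (t = (-18*(-65 - 20))/8 = (-18*(-85))/8 = (⅛)*1530 = 765/4 ≈ 191.25)
d(v, S) = 1/50
(((-6797 - d(-35, -86)) + 13707) + t) - (-2405 + (-3992 - 1*(-9391))) = (((-6797 - 1*1/50) + 13707) + 765/4) - (-2405 + (-3992 - 1*(-9391))) = (((-6797 - 1/50) + 13707) + 765/4) - (-2405 + (-3992 + 9391)) = ((-339851/50 + 13707) + 765/4) - (-2405 + 5399) = (345499/50 + 765/4) - 1*2994 = 710123/100 - 2994 = 410723/100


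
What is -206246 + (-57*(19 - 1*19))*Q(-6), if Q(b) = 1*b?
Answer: -206246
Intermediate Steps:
Q(b) = b
-206246 + (-57*(19 - 1*19))*Q(-6) = -206246 - 57*(19 - 1*19)*(-6) = -206246 - 57*(19 - 19)*(-6) = -206246 - 57*0*(-6) = -206246 + 0*(-6) = -206246 + 0 = -206246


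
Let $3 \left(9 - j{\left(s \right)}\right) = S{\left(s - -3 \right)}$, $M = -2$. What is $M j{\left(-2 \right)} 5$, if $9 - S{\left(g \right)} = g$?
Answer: $- \frac{190}{3} \approx -63.333$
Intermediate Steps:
$S{\left(g \right)} = 9 - g$
$j{\left(s \right)} = 7 + \frac{s}{3}$ ($j{\left(s \right)} = 9 - \frac{9 - \left(s - -3\right)}{3} = 9 - \frac{9 - \left(s + 3\right)}{3} = 9 - \frac{9 - \left(3 + s\right)}{3} = 9 - \frac{6 - s}{3} = 9 + \left(-2 + \frac{s}{3}\right) = 7 + \frac{s}{3}$)
$M j{\left(-2 \right)} 5 = - 2 \left(7 + \frac{1}{3} \left(-2\right)\right) 5 = - 2 \left(7 - \frac{2}{3}\right) 5 = \left(-2\right) \frac{19}{3} \cdot 5 = \left(- \frac{38}{3}\right) 5 = - \frac{190}{3}$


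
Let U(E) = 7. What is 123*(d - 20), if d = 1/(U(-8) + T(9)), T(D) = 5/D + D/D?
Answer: -188313/77 ≈ -2445.6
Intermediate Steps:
T(D) = 1 + 5/D (T(D) = 5/D + 1 = 1 + 5/D)
d = 9/77 (d = 1/(7 + (5 + 9)/9) = 1/(7 + (⅑)*14) = 1/(7 + 14/9) = 1/(77/9) = 9/77 ≈ 0.11688)
123*(d - 20) = 123*(9/77 - 20) = 123*(-1531/77) = -188313/77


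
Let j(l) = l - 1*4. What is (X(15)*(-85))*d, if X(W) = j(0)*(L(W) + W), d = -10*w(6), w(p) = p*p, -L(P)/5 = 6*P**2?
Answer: 824364000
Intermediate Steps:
L(P) = -30*P**2
w(p) = p**2
d = -360 (d = -10*6**2 = -10*36 = -360)
j(l) = -4 + l (j(l) = l - 4 = -4 + l)
X(W) = -4*W + 120*W**2 (X(W) = (-4 + 0)*(-30*W**2 + W) = -4*(W - 30*W**2) = -4*W + 120*W**2)
(X(15)*(-85))*d = ((4*15*(-1 + 30*15))*(-85))*(-360) = ((4*15*(-1 + 450))*(-85))*(-360) = ((4*15*449)*(-85))*(-360) = (26940*(-85))*(-360) = -2289900*(-360) = 824364000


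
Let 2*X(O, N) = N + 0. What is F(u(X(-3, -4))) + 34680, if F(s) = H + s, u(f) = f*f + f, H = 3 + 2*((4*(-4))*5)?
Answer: 34525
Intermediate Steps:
X(O, N) = N/2 (X(O, N) = (N + 0)/2 = N/2)
H = -157 (H = 3 + 2*(-16*5) = 3 + 2*(-80) = 3 - 160 = -157)
u(f) = f + f² (u(f) = f² + f = f + f²)
F(s) = -157 + s
F(u(X(-3, -4))) + 34680 = (-157 + ((½)*(-4))*(1 + (½)*(-4))) + 34680 = (-157 - 2*(1 - 2)) + 34680 = (-157 - 2*(-1)) + 34680 = (-157 + 2) + 34680 = -155 + 34680 = 34525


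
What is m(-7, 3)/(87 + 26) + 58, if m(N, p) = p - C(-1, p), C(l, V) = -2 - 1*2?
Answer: 6561/113 ≈ 58.062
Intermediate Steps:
C(l, V) = -4 (C(l, V) = -2 - 2 = -4)
m(N, p) = 4 + p (m(N, p) = p - 1*(-4) = p + 4 = 4 + p)
m(-7, 3)/(87 + 26) + 58 = (4 + 3)/(87 + 26) + 58 = 7/113 + 58 = 6561/113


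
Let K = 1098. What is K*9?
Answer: 9882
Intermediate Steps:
K*9 = 1098*9 = 9882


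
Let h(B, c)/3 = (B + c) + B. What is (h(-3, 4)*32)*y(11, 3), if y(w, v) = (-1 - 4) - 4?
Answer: 1728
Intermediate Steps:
y(w, v) = -9 (y(w, v) = -5 - 4 = -9)
h(B, c) = 3*c + 6*B (h(B, c) = 3*((B + c) + B) = 3*(c + 2*B) = 3*c + 6*B)
(h(-3, 4)*32)*y(11, 3) = ((3*4 + 6*(-3))*32)*(-9) = ((12 - 18)*32)*(-9) = -6*32*(-9) = -192*(-9) = 1728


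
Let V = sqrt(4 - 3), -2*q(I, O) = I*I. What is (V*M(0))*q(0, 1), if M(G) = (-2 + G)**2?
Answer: 0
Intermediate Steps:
q(I, O) = -I**2/2 (q(I, O) = -I*I/2 = -I**2/2)
V = 1 (V = sqrt(1) = 1)
(V*M(0))*q(0, 1) = (1*(-2 + 0)**2)*(-1/2*0**2) = (1*(-2)**2)*(-1/2*0) = (1*4)*0 = 4*0 = 0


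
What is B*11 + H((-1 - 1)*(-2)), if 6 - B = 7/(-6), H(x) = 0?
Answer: 473/6 ≈ 78.833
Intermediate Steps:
B = 43/6 (B = 6 - 7/(-6) = 6 - 7*(-1)/6 = 6 - 1*(-7/6) = 6 + 7/6 = 43/6 ≈ 7.1667)
B*11 + H((-1 - 1)*(-2)) = (43/6)*11 + 0 = 473/6 + 0 = 473/6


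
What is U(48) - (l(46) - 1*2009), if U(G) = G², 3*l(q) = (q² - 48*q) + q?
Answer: 12985/3 ≈ 4328.3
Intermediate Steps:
l(q) = -47*q/3 + q²/3 (l(q) = ((q² - 48*q) + q)/3 = (q² - 47*q)/3 = -47*q/3 + q²/3)
U(48) - (l(46) - 1*2009) = 48² - ((⅓)*46*(-47 + 46) - 1*2009) = 2304 - ((⅓)*46*(-1) - 2009) = 2304 - (-46/3 - 2009) = 2304 - 1*(-6073/3) = 2304 + 6073/3 = 12985/3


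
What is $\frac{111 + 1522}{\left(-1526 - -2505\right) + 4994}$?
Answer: $\frac{1633}{5973} \approx 0.2734$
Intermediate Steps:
$\frac{111 + 1522}{\left(-1526 - -2505\right) + 4994} = \frac{1633}{\left(-1526 + 2505\right) + 4994} = \frac{1633}{979 + 4994} = \frac{1633}{5973}$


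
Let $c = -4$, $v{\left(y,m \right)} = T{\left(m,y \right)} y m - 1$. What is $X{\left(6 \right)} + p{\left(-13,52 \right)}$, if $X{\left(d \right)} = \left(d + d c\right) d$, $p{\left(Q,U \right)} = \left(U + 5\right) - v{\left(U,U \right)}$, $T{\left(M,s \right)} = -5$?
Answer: $13470$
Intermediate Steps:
$v{\left(y,m \right)} = -1 - 5 m y$ ($v{\left(y,m \right)} = - 5 y m - 1 = - 5 m y - 1 = -1 - 5 m y$)
$p{\left(Q,U \right)} = 6 + U + 5 U^{2}$ ($p{\left(Q,U \right)} = \left(U + 5\right) - \left(-1 - 5 U U\right) = \left(5 + U\right) - \left(-1 - 5 U^{2}\right) = \left(5 + U\right) + \left(1 + 5 U^{2}\right) = 6 + U + 5 U^{2}$)
$X{\left(d \right)} = - 3 d^{2}$ ($X{\left(d \right)} = \left(d + d \left(-4\right)\right) d = \left(d - 4 d\right) d = - 3 d d = - 3 d^{2}$)
$X{\left(6 \right)} + p{\left(-13,52 \right)} = - 3 \cdot 6^{2} + \left(6 + 52 + 5 \cdot 52^{2}\right) = \left(-3\right) 36 + \left(6 + 52 + 5 \cdot 2704\right) = -108 + \left(6 + 52 + 13520\right) = -108 + 13578 = 13470$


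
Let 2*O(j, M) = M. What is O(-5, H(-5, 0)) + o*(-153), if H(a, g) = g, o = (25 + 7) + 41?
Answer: -11169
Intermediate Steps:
o = 73 (o = 32 + 41 = 73)
O(j, M) = M/2
O(-5, H(-5, 0)) + o*(-153) = (½)*0 + 73*(-153) = 0 - 11169 = -11169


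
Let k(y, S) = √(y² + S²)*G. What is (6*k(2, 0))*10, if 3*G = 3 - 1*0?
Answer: 120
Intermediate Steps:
G = 1 (G = (3 - 1*0)/3 = (3 + 0)/3 = (⅓)*3 = 1)
k(y, S) = √(S² + y²) (k(y, S) = √(y² + S²)*1 = √(S² + y²)*1 = √(S² + y²))
(6*k(2, 0))*10 = (6*√(0² + 2²))*10 = (6*√(0 + 4))*10 = (6*√4)*10 = (6*2)*10 = 12*10 = 120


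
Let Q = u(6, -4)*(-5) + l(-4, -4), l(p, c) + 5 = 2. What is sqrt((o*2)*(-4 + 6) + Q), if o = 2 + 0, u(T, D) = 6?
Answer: 5*I ≈ 5.0*I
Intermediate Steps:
l(p, c) = -3 (l(p, c) = -5 + 2 = -3)
Q = -33 (Q = 6*(-5) - 3 = -30 - 3 = -33)
o = 2
sqrt((o*2)*(-4 + 6) + Q) = sqrt((2*2)*(-4 + 6) - 33) = sqrt(4*2 - 33) = sqrt(8 - 33) = sqrt(-25) = 5*I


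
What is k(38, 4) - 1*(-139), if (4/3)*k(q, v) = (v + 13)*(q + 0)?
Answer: 1247/2 ≈ 623.50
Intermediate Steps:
k(q, v) = 3*q*(13 + v)/4 (k(q, v) = 3*((v + 13)*(q + 0))/4 = 3*((13 + v)*q)/4 = 3*(q*(13 + v))/4 = 3*q*(13 + v)/4)
k(38, 4) - 1*(-139) = (¾)*38*(13 + 4) - 1*(-139) = (¾)*38*17 + 139 = 969/2 + 139 = 1247/2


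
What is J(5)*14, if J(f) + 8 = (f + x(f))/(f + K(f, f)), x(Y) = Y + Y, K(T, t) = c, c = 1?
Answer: -77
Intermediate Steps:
K(T, t) = 1
x(Y) = 2*Y
J(f) = -8 + 3*f/(1 + f) (J(f) = -8 + (f + 2*f)/(f + 1) = -8 + (3*f)/(1 + f) = -8 + 3*f/(1 + f))
J(5)*14 = ((-8 - 5*5)/(1 + 5))*14 = ((-8 - 25)/6)*14 = ((⅙)*(-33))*14 = -11/2*14 = -77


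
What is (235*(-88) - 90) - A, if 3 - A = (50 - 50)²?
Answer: -20773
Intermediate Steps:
A = 3 (A = 3 - (50 - 50)² = 3 - 1*0² = 3 - 1*0 = 3 + 0 = 3)
(235*(-88) - 90) - A = (235*(-88) - 90) - 1*3 = (-20680 - 90) - 3 = -20770 - 3 = -20773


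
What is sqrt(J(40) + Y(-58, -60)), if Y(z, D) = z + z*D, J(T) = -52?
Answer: sqrt(3370) ≈ 58.052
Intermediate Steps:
Y(z, D) = z + D*z
sqrt(J(40) + Y(-58, -60)) = sqrt(-52 - 58*(1 - 60)) = sqrt(-52 - 58*(-59)) = sqrt(-52 + 3422) = sqrt(3370)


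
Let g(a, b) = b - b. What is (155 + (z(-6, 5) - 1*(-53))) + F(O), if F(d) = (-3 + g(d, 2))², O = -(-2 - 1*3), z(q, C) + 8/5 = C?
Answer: 1102/5 ≈ 220.40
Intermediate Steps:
z(q, C) = -8/5 + C
g(a, b) = 0
O = 5 (O = -(-2 - 3) = -1*(-5) = 5)
F(d) = 9 (F(d) = (-3 + 0)² = (-3)² = 9)
(155 + (z(-6, 5) - 1*(-53))) + F(O) = (155 + ((-8/5 + 5) - 1*(-53))) + 9 = (155 + (17/5 + 53)) + 9 = (155 + 282/5) + 9 = 1057/5 + 9 = 1102/5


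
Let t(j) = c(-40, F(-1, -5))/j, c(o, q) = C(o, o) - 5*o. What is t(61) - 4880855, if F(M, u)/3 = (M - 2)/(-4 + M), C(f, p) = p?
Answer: -297731995/61 ≈ -4.8808e+6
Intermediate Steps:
F(M, u) = 3*(-2 + M)/(-4 + M) (F(M, u) = 3*((M - 2)/(-4 + M)) = 3*((-2 + M)/(-4 + M)) = 3*(-2 + M)/(-4 + M))
c(o, q) = -4*o (c(o, q) = o - 5*o = -4*o)
t(j) = 160/j (t(j) = (-4*(-40))/j = 160/j)
t(61) - 4880855 = 160/61 - 4880855 = -297731995/61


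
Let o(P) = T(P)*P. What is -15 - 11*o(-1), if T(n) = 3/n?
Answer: -48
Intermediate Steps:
o(P) = 3 (o(P) = (3/P)*P = 3)
-15 - 11*o(-1) = -15 - 11*3 = -15 - 33 = -48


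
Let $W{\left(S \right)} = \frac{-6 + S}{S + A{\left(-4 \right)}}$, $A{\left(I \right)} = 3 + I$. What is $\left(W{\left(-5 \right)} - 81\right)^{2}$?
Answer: $\frac{225625}{36} \approx 6267.4$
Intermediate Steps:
$W{\left(S \right)} = \frac{-6 + S}{-1 + S}$ ($W{\left(S \right)} = \frac{-6 + S}{S + \left(3 - 4\right)} = \frac{-6 + S}{S - 1} = \frac{-6 + S}{-1 + S}$)
$\left(W{\left(-5 \right)} - 81\right)^{2} = \left(\frac{-6 - 5}{-1 - 5} - 81\right)^{2} = \left(\frac{1}{-6} \left(-11\right) - 81\right)^{2} = \left(\left(- \frac{1}{6}\right) \left(-11\right) - 81\right)^{2} = \left(\frac{11}{6} - 81\right)^{2} = \left(- \frac{475}{6}\right)^{2} = \frac{225625}{36}$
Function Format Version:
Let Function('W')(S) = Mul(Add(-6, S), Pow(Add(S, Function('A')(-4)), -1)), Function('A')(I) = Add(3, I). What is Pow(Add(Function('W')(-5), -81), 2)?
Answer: Rational(225625, 36) ≈ 6267.4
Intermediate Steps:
Function('W')(S) = Mul(Pow(Add(-1, S), -1), Add(-6, S)) (Function('W')(S) = Mul(Add(-6, S), Pow(Add(S, Add(3, -4)), -1)) = Mul(Add(-6, S), Pow(Add(S, -1), -1)) = Mul(Add(-6, S), Pow(Add(-1, S), -1)) = Mul(Pow(Add(-1, S), -1), Add(-6, S)))
Pow(Add(Function('W')(-5), -81), 2) = Pow(Add(Mul(Pow(Add(-1, -5), -1), Add(-6, -5)), -81), 2) = Pow(Add(Mul(Pow(-6, -1), -11), -81), 2) = Pow(Add(Mul(Rational(-1, 6), -11), -81), 2) = Pow(Add(Rational(11, 6), -81), 2) = Pow(Rational(-475, 6), 2) = Rational(225625, 36)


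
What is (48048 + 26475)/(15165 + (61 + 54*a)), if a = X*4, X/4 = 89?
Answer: 74523/92122 ≈ 0.80896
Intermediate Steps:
X = 356 (X = 4*89 = 356)
a = 1424 (a = 356*4 = 1424)
(48048 + 26475)/(15165 + (61 + 54*a)) = (48048 + 26475)/(15165 + (61 + 54*1424)) = 74523/(15165 + (61 + 76896)) = 74523/(15165 + 76957) = 74523/92122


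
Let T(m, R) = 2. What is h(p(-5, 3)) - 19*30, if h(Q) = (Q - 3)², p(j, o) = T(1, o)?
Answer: -569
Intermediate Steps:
p(j, o) = 2
h(Q) = (-3 + Q)²
h(p(-5, 3)) - 19*30 = (-3 + 2)² - 19*30 = (-1)² - 570 = 1 - 570 = -569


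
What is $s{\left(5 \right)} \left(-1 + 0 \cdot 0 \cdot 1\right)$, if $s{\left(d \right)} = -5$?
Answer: $5$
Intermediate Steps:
$s{\left(5 \right)} \left(-1 + 0 \cdot 0 \cdot 1\right) = - 5 \left(-1 + 0 \cdot 0 \cdot 1\right) = - 5 \left(-1 + 0 \cdot 1\right) = - 5 \left(-1 + 0\right) = \left(-5\right) \left(-1\right) = 5$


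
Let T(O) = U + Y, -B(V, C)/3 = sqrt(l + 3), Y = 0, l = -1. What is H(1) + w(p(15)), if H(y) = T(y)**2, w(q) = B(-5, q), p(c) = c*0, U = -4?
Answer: 16 - 3*sqrt(2) ≈ 11.757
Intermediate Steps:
p(c) = 0
B(V, C) = -3*sqrt(2) (B(V, C) = -3*sqrt(-1 + 3) = -3*sqrt(2))
w(q) = -3*sqrt(2)
T(O) = -4 (T(O) = -4 + 0 = -4)
H(y) = 16 (H(y) = (-4)**2 = 16)
H(1) + w(p(15)) = 16 - 3*sqrt(2)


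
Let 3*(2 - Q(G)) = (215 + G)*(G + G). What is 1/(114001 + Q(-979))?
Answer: -3/1153903 ≈ -2.5999e-6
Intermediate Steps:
Q(G) = 2 - 2*G*(215 + G)/3 (Q(G) = 2 - (215 + G)*(G + G)/3 = 2 - (215 + G)*2*G/3 = 2 - 2*G*(215 + G)/3)
1/(114001 + Q(-979)) = 1/(114001 + (2 - 430/3*(-979) - ⅔*(-979)²)) = 1/(114001 + (2 + 420970/3 - ⅔*958441)) = 1/(114001 + (2 + 420970/3 - 1916882/3)) = 1/(114001 - 1495906/3) = 1/(-1153903/3) = -3/1153903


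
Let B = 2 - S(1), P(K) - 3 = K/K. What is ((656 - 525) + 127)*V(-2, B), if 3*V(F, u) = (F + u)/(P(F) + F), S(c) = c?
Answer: -43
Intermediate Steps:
P(K) = 4 (P(K) = 3 + K/K = 3 + 1 = 4)
B = 1 (B = 2 - 1*1 = 2 - 1 = 1)
V(F, u) = (F + u)/(3*(4 + F)) (V(F, u) = ((F + u)/(4 + F))/3 = (F + u)/(3*(4 + F)))
((656 - 525) + 127)*V(-2, B) = ((656 - 525) + 127)*((-2 + 1)/(3*(4 - 2))) = (131 + 127)*((⅓)*(-1)/2) = 258*((⅓)*(½)*(-1)) = 258*(-⅙) = -43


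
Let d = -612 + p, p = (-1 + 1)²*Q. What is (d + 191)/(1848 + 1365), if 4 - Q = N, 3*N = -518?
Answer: -421/3213 ≈ -0.13103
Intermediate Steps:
N = -518/3 (N = (⅓)*(-518) = -518/3 ≈ -172.67)
Q = 530/3 (Q = 4 - 1*(-518/3) = 4 + 518/3 = 530/3 ≈ 176.67)
p = 0 (p = (-1 + 1)²*(530/3) = 0²*(530/3) = 0*(530/3) = 0)
d = -612 (d = -612 + 0 = -612)
(d + 191)/(1848 + 1365) = (-612 + 191)/(1848 + 1365) = -421/3213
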